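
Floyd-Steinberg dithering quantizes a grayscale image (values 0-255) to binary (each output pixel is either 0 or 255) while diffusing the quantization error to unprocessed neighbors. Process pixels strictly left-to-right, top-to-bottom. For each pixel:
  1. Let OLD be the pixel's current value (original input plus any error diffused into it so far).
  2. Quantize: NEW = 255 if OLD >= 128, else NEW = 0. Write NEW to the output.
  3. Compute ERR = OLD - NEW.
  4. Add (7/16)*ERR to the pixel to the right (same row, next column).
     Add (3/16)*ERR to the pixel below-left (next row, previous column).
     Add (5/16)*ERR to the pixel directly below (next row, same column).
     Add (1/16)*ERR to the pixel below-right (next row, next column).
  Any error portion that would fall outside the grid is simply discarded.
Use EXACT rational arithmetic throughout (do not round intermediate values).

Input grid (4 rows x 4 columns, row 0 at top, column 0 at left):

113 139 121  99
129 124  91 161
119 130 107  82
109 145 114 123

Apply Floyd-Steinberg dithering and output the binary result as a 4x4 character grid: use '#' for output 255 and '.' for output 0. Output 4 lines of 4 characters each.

(0,0): OLD=113 → NEW=0, ERR=113
(0,1): OLD=3015/16 → NEW=255, ERR=-1065/16
(0,2): OLD=23521/256 → NEW=0, ERR=23521/256
(0,3): OLD=570151/4096 → NEW=255, ERR=-474329/4096
(1,0): OLD=38869/256 → NEW=255, ERR=-26411/256
(1,1): OLD=168659/2048 → NEW=0, ERR=168659/2048
(1,2): OLD=8511055/65536 → NEW=255, ERR=-8200625/65536
(1,3): OLD=79491417/1048576 → NEW=0, ERR=79491417/1048576
(2,0): OLD=3348929/32768 → NEW=0, ERR=3348929/32768
(2,1): OLD=178822235/1048576 → NEW=255, ERR=-88564645/1048576
(2,2): OLD=105498407/2097152 → NEW=0, ERR=105498407/2097152
(2,3): OLD=4022446443/33554432 → NEW=0, ERR=4022446443/33554432
(3,0): OLD=2098851249/16777216 → NEW=0, ERR=2098851249/16777216
(3,1): OLD=50776541679/268435456 → NEW=255, ERR=-17674499601/268435456
(3,2): OLD=507289920529/4294967296 → NEW=0, ERR=507289920529/4294967296
(3,3): OLD=14793951543287/68719476736 → NEW=255, ERR=-2729515024393/68719476736
Row 0: .#.#
Row 1: #.#.
Row 2: .#..
Row 3: .#.#

Answer: .#.#
#.#.
.#..
.#.#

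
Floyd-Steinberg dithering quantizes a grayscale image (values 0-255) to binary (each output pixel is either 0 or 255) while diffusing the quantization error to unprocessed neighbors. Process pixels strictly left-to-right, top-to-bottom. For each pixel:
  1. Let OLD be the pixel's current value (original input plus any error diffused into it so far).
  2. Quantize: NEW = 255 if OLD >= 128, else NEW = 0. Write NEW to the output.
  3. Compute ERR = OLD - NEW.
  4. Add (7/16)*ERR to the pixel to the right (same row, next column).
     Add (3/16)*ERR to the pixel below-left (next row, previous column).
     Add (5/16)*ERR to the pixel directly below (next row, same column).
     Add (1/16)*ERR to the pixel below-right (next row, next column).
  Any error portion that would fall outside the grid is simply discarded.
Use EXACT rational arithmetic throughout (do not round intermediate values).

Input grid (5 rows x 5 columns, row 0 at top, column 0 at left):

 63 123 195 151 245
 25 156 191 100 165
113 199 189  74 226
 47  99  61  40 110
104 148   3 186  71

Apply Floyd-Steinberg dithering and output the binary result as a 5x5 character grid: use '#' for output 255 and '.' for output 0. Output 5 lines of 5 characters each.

Answer: .##.#
..#.#
###.#
....#
.#.#.

Derivation:
(0,0): OLD=63 → NEW=0, ERR=63
(0,1): OLD=2409/16 → NEW=255, ERR=-1671/16
(0,2): OLD=38223/256 → NEW=255, ERR=-27057/256
(0,3): OLD=429097/4096 → NEW=0, ERR=429097/4096
(0,4): OLD=19059999/65536 → NEW=255, ERR=2348319/65536
(1,0): OLD=6427/256 → NEW=0, ERR=6427/256
(1,1): OLD=242621/2048 → NEW=0, ERR=242621/2048
(1,2): OLD=14609025/65536 → NEW=255, ERR=-2102655/65536
(1,3): OLD=31146285/262144 → NEW=0, ERR=31146285/262144
(1,4): OLD=984512743/4194304 → NEW=255, ERR=-85034777/4194304
(2,0): OLD=4687727/32768 → NEW=255, ERR=-3668113/32768
(2,1): OLD=191469749/1048576 → NEW=255, ERR=-75917131/1048576
(2,2): OLD=2969238879/16777216 → NEW=255, ERR=-1308951201/16777216
(2,3): OLD=19109679533/268435456 → NEW=0, ERR=19109679533/268435456
(2,4): OLD=1109113032827/4294967296 → NEW=255, ERR=13896372347/4294967296
(3,0): OLD=-26120321/16777216 → NEW=0, ERR=-26120321/16777216
(3,1): OLD=7256984979/134217728 → NEW=0, ERR=7256984979/134217728
(3,2): OLD=296768951745/4294967296 → NEW=0, ERR=296768951745/4294967296
(3,3): OLD=757691712985/8589934592 → NEW=0, ERR=757691712985/8589934592
(3,4): OLD=21172600341341/137438953472 → NEW=255, ERR=-13874332794019/137438953472
(4,0): OLD=244064441489/2147483648 → NEW=0, ERR=244064441489/2147483648
(4,1): OLD=15632122387473/68719476736 → NEW=255, ERR=-1891344180207/68719476736
(4,2): OLD=35700819182367/1099511627776 → NEW=0, ERR=35700819182367/1099511627776
(4,3): OLD=3749963899438609/17592186044416 → NEW=255, ERR=-736043541887471/17592186044416
(4,4): OLD=7504598193265399/281474976710656 → NEW=0, ERR=7504598193265399/281474976710656
Row 0: .##.#
Row 1: ..#.#
Row 2: ###.#
Row 3: ....#
Row 4: .#.#.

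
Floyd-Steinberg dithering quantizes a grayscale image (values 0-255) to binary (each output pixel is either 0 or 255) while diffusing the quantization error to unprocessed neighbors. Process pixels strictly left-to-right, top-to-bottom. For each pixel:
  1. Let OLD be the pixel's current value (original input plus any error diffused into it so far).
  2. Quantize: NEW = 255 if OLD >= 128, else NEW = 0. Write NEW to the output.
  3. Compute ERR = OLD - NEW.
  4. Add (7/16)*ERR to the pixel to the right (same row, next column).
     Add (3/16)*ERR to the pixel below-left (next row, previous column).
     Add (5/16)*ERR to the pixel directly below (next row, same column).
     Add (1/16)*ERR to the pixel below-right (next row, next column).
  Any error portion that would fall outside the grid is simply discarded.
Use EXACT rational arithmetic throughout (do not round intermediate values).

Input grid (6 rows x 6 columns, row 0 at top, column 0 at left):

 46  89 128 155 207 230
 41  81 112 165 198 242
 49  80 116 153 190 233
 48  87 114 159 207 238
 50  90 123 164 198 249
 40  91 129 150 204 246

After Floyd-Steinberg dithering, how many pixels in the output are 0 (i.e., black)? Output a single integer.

Answer: 15

Derivation:
(0,0): OLD=46 → NEW=0, ERR=46
(0,1): OLD=873/8 → NEW=0, ERR=873/8
(0,2): OLD=22495/128 → NEW=255, ERR=-10145/128
(0,3): OLD=246425/2048 → NEW=0, ERR=246425/2048
(0,4): OLD=8507951/32768 → NEW=255, ERR=152111/32768
(0,5): OLD=121651017/524288 → NEW=255, ERR=-12042423/524288
(1,0): OLD=9707/128 → NEW=0, ERR=9707/128
(1,1): OLD=139565/1024 → NEW=255, ERR=-121555/1024
(1,2): OLD=2119409/32768 → NEW=0, ERR=2119409/32768
(1,3): OLD=29729149/131072 → NEW=255, ERR=-3694211/131072
(1,4): OLD=1596632887/8388608 → NEW=255, ERR=-542462153/8388608
(1,5): OLD=27759001681/134217728 → NEW=255, ERR=-6466518959/134217728
(2,0): OLD=826431/16384 → NEW=0, ERR=826431/16384
(2,1): OLD=42907493/524288 → NEW=0, ERR=42907493/524288
(2,2): OLD=1336417007/8388608 → NEW=255, ERR=-802678033/8388608
(2,3): OLD=6324800439/67108864 → NEW=0, ERR=6324800439/67108864
(2,4): OLD=429989698085/2147483648 → NEW=255, ERR=-117618632155/2147483648
(2,5): OLD=6526296786771/34359738368 → NEW=255, ERR=-2235436497069/34359738368
(3,0): OLD=663604623/8388608 → NEW=0, ERR=663604623/8388608
(3,1): OLD=8884936355/67108864 → NEW=255, ERR=-8227823965/67108864
(3,2): OLD=28585619641/536870912 → NEW=0, ERR=28585619641/536870912
(3,3): OLD=6717222347787/34359738368 → NEW=255, ERR=-2044510936053/34359738368
(3,4): OLD=43305187341803/274877906944 → NEW=255, ERR=-26788678928917/274877906944
(3,5): OLD=754741672341733/4398046511104 → NEW=255, ERR=-366760187989787/4398046511104
(4,0): OLD=55547804225/1073741824 → NEW=0, ERR=55547804225/1073741824
(4,1): OLD=1533252048525/17179869184 → NEW=0, ERR=1533252048525/17179869184
(4,2): OLD=87886713394455/549755813888 → NEW=255, ERR=-52301019146985/549755813888
(4,3): OLD=781430847667859/8796093022208 → NEW=0, ERR=781430847667859/8796093022208
(4,4): OLD=26325894071834947/140737488355328 → NEW=255, ERR=-9562165458773693/140737488355328
(4,5): OLD=421365561706239477/2251799813685248 → NEW=255, ERR=-152843390783498763/2251799813685248
(5,0): OLD=20038696761335/274877906944 → NEW=0, ERR=20038696761335/274877906944
(5,1): OLD=1197843965765863/8796093022208 → NEW=255, ERR=-1045159754897177/8796093022208
(5,2): OLD=4892126886823325/70368744177664 → NEW=0, ERR=4892126886823325/70368744177664
(5,3): OLD=426698659003793231/2251799813685248 → NEW=255, ERR=-147510293485945009/2251799813685248
(5,4): OLD=661730678177201823/4503599627370496 → NEW=255, ERR=-486687226802274657/4503599627370496
(5,5): OLD=12484934343198603851/72057594037927936 → NEW=255, ERR=-5889752136473019829/72057594037927936
Output grid:
  Row 0: ..#.##  (3 black, running=3)
  Row 1: .#.###  (2 black, running=5)
  Row 2: ..#.##  (3 black, running=8)
  Row 3: .#.###  (2 black, running=10)
  Row 4: ..#.##  (3 black, running=13)
  Row 5: .#.###  (2 black, running=15)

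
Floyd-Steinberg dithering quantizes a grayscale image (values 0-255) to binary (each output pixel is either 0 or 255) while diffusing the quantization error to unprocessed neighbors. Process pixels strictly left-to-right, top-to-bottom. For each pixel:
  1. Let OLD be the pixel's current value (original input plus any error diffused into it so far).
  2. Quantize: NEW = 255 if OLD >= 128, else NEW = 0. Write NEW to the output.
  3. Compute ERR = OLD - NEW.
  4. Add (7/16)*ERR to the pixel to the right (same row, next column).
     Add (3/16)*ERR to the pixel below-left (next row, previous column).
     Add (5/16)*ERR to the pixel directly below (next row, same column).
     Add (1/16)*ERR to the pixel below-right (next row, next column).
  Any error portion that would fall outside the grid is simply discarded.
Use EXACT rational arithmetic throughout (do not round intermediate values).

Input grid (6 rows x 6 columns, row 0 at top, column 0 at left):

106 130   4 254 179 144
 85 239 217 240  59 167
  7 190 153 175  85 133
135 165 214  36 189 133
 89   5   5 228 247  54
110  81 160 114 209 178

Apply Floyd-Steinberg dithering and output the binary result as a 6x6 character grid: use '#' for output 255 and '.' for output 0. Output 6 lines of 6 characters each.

(0,0): OLD=106 → NEW=0, ERR=106
(0,1): OLD=1411/8 → NEW=255, ERR=-629/8
(0,2): OLD=-3891/128 → NEW=0, ERR=-3891/128
(0,3): OLD=492955/2048 → NEW=255, ERR=-29285/2048
(0,4): OLD=5660477/32768 → NEW=255, ERR=-2695363/32768
(0,5): OLD=56629931/524288 → NEW=0, ERR=56629931/524288
(1,0): OLD=13233/128 → NEW=0, ERR=13233/128
(1,1): OLD=266839/1024 → NEW=255, ERR=5719/1024
(1,2): OLD=6630563/32768 → NEW=255, ERR=-1725277/32768
(1,3): OLD=25581799/131072 → NEW=255, ERR=-7841561/131072
(1,4): OLD=222127957/8388608 → NEW=0, ERR=222127957/8388608
(1,5): OLD=27809637827/134217728 → NEW=255, ERR=-6415882813/134217728
(2,0): OLD=661165/16384 → NEW=0, ERR=661165/16384
(2,1): OLD=107997887/524288 → NEW=255, ERR=-25695553/524288
(2,2): OLD=874395389/8388608 → NEW=0, ERR=874395389/8388608
(2,3): OLD=13662141781/67108864 → NEW=255, ERR=-3450618539/67108864
(2,4): OLD=124720280191/2147483648 → NEW=0, ERR=124720280191/2147483648
(2,5): OLD=4986481296233/34359738368 → NEW=255, ERR=-3775251987607/34359738368
(3,0): OLD=1161161821/8388608 → NEW=255, ERR=-977933219/8388608
(3,1): OLD=8103225497/67108864 → NEW=0, ERR=8103225497/67108864
(3,2): OLD=153919128987/536870912 → NEW=255, ERR=17017046427/536870912
(3,3): OLD=1759334975121/34359738368 → NEW=0, ERR=1759334975121/34359738368
(3,4): OLD=56552171705585/274877906944 → NEW=255, ERR=-13541694565135/274877906944
(3,5): OLD=355102440381055/4398046511104 → NEW=0, ERR=355102440381055/4398046511104
(4,0): OLD=80755370067/1073741824 → NEW=0, ERR=80755370067/1073741824
(4,1): OLD=1276371802679/17179869184 → NEW=0, ERR=1276371802679/17179869184
(4,2): OLD=35490295543413/549755813888 → NEW=0, ERR=35490295543413/549755813888
(4,3): OLD=2330863364027433/8796093022208 → NEW=255, ERR=87859643364393/8796093022208
(4,4): OLD=35791510392812473/140737488355328 → NEW=255, ERR=-96549137796167/140737488355328
(4,5): OLD=170804388818049903/2251799813685248 → NEW=0, ERR=170804388818049903/2251799813685248
(5,0): OLD=40526114777237/274877906944 → NEW=255, ERR=-29567751493483/274877906944
(5,1): OLD=650572138423269/8796093022208 → NEW=0, ERR=650572138423269/8796093022208
(5,2): OLD=15414154021176615/70368744177664 → NEW=255, ERR=-2529875744127705/70368744177664
(5,3): OLD=237111558057207069/2251799813685248 → NEW=0, ERR=237111558057207069/2251799813685248
(5,4): OLD=1214622598436957469/4503599627370496 → NEW=255, ERR=66204693457480989/4503599627370496
(5,5): OLD=14994638908724561217/72057594037927936 → NEW=255, ERR=-3380047570947062463/72057594037927936
Row 0: .#.##.
Row 1: .###.#
Row 2: .#.#.#
Row 3: #.#.#.
Row 4: ...##.
Row 5: #.#.##

Answer: .#.##.
.###.#
.#.#.#
#.#.#.
...##.
#.#.##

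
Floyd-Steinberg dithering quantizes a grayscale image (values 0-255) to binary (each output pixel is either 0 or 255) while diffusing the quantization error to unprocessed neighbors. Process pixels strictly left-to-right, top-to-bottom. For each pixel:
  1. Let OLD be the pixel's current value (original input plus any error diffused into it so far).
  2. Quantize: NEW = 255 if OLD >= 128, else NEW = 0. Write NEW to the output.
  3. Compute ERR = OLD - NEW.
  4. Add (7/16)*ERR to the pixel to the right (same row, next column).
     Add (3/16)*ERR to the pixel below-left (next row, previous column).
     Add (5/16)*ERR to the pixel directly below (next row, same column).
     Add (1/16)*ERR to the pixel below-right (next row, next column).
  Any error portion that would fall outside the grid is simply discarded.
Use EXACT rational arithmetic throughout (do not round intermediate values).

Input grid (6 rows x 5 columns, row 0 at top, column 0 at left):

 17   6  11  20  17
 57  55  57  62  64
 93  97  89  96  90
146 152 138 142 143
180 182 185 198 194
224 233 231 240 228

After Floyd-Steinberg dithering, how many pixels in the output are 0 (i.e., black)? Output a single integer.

Answer: 15

Derivation:
(0,0): OLD=17 → NEW=0, ERR=17
(0,1): OLD=215/16 → NEW=0, ERR=215/16
(0,2): OLD=4321/256 → NEW=0, ERR=4321/256
(0,3): OLD=112167/4096 → NEW=0, ERR=112167/4096
(0,4): OLD=1899281/65536 → NEW=0, ERR=1899281/65536
(1,0): OLD=16597/256 → NEW=0, ERR=16597/256
(1,1): OLD=187987/2048 → NEW=0, ERR=187987/2048
(1,2): OLD=7104591/65536 → NEW=0, ERR=7104591/65536
(1,3): OLD=32630307/262144 → NEW=0, ERR=32630307/262144
(1,4): OLD=542011913/4194304 → NEW=255, ERR=-527535607/4194304
(2,0): OLD=4275265/32768 → NEW=255, ERR=-4080575/32768
(2,1): OLD=100224347/1048576 → NEW=0, ERR=100224347/1048576
(2,2): OLD=3250922961/16777216 → NEW=255, ERR=-1027267119/16777216
(2,3): OLD=24508980195/268435456 → NEW=0, ERR=24508980195/268435456
(2,4): OLD=422711958133/4294967296 → NEW=0, ERR=422711958133/4294967296
(3,0): OLD=2097254577/16777216 → NEW=0, ERR=2097254577/16777216
(3,1): OLD=29164931677/134217728 → NEW=255, ERR=-5060588963/134217728
(3,2): OLD=538860245263/4294967296 → NEW=0, ERR=538860245263/4294967296
(3,3): OLD=2062007665111/8589934592 → NEW=255, ERR=-128425655849/8589934592
(3,4): OLD=23766197703123/137438953472 → NEW=255, ERR=-11280735432237/137438953472
(4,0): OLD=455255472831/2147483648 → NEW=255, ERR=-92352857409/2147483648
(4,1): OLD=12557788435647/68719476736 → NEW=255, ERR=-4965678132033/68719476736
(4,2): OLD=206085486545937/1099511627776 → NEW=255, ERR=-74289978536943/1099511627776
(4,3): OLD=2748241139706047/17592186044416 → NEW=255, ERR=-1737766301620033/17592186044416
(4,4): OLD=34959094950716601/281474976710656 → NEW=0, ERR=34959094950716601/281474976710656
(5,0): OLD=216617113040285/1099511627776 → NEW=255, ERR=-63758352042595/1099511627776
(5,1): OLD=1492631017441943/8796093022208 → NEW=255, ERR=-750372703221097/8796093022208
(5,2): OLD=42087790985450191/281474976710656 → NEW=255, ERR=-29688328075767089/281474976710656
(5,3): OLD=204970840063909793/1125899906842624 → NEW=255, ERR=-82133636180959327/1125899906842624
(5,4): OLD=4120312262605826971/18014398509481984 → NEW=255, ERR=-473359357312078949/18014398509481984
Output grid:
  Row 0: .....  (5 black, running=5)
  Row 1: ....#  (4 black, running=9)
  Row 2: #.#..  (3 black, running=12)
  Row 3: .#.##  (2 black, running=14)
  Row 4: ####.  (1 black, running=15)
  Row 5: #####  (0 black, running=15)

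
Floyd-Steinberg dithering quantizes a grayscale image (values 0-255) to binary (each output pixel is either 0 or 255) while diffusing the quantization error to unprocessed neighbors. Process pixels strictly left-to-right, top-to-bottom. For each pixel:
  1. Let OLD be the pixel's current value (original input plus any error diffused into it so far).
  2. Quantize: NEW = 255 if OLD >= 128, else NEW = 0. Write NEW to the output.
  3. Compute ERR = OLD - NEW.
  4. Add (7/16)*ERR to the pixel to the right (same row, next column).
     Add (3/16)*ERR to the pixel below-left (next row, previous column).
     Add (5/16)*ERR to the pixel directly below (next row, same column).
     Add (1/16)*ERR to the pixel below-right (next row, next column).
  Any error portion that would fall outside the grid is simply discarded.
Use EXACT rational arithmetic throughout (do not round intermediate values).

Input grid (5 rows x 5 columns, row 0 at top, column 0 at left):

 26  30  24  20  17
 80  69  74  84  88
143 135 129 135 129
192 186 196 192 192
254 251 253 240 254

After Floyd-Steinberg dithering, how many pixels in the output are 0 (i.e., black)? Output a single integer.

(0,0): OLD=26 → NEW=0, ERR=26
(0,1): OLD=331/8 → NEW=0, ERR=331/8
(0,2): OLD=5389/128 → NEW=0, ERR=5389/128
(0,3): OLD=78683/2048 → NEW=0, ERR=78683/2048
(0,4): OLD=1107837/32768 → NEW=0, ERR=1107837/32768
(1,0): OLD=12273/128 → NEW=0, ERR=12273/128
(1,1): OLD=136599/1024 → NEW=255, ERR=-124521/1024
(1,2): OLD=1433443/32768 → NEW=0, ERR=1433443/32768
(1,3): OLD=16268007/131072 → NEW=0, ERR=16268007/131072
(1,4): OLD=325617877/2097152 → NEW=255, ERR=-209155883/2097152
(2,0): OLD=2460269/16384 → NEW=255, ERR=-1717651/16384
(2,1): OLD=34250623/524288 → NEW=0, ERR=34250623/524288
(2,2): OLD=1568021565/8388608 → NEW=255, ERR=-571073475/8388608
(2,3): OLD=17184732007/134217728 → NEW=255, ERR=-17040788633/134217728
(2,4): OLD=107468426769/2147483648 → NEW=0, ERR=107468426769/2147483648
(3,0): OLD=1438540445/8388608 → NEW=255, ERR=-700554595/8388608
(3,1): OLD=10104003673/67108864 → NEW=255, ERR=-7008756647/67108864
(3,2): OLD=234744117539/2147483648 → NEW=0, ERR=234744117539/2147483648
(3,3): OLD=881653246187/4294967296 → NEW=255, ERR=-213563414293/4294967296
(3,4): OLD=12228574664695/68719476736 → NEW=255, ERR=-5294891902985/68719476736
(4,0): OLD=223681969555/1073741824 → NEW=255, ERR=-50122195565/1073741824
(4,1): OLD=7326072905235/34359738368 → NEW=255, ERR=-1435660378605/34359738368
(4,2): OLD=139104122320253/549755813888 → NEW=255, ERR=-1083610221187/549755813888
(4,3): OLD=1899813557052435/8796093022208 → NEW=255, ERR=-343190163610605/8796093022208
(4,4): OLD=29518882206596613/140737488355328 → NEW=255, ERR=-6369177324012027/140737488355328
Output grid:
  Row 0: .....  (5 black, running=5)
  Row 1: .#..#  (3 black, running=8)
  Row 2: #.##.  (2 black, running=10)
  Row 3: ##.##  (1 black, running=11)
  Row 4: #####  (0 black, running=11)

Answer: 11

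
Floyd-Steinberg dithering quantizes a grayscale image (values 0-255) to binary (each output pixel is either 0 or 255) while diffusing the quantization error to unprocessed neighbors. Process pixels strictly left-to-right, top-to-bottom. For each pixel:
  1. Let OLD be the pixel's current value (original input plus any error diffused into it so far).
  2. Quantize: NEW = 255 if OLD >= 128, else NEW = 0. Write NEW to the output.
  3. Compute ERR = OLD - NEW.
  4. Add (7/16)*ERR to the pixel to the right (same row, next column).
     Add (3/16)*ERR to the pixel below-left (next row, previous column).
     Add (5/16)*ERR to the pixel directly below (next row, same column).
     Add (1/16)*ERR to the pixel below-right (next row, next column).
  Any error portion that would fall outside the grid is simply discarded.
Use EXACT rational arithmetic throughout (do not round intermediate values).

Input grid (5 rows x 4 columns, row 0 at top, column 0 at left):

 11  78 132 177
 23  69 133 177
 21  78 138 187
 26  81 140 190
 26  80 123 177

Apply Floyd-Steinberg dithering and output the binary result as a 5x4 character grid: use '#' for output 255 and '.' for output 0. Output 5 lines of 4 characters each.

Answer: ..##
..#.
..##
.#.#
..#.

Derivation:
(0,0): OLD=11 → NEW=0, ERR=11
(0,1): OLD=1325/16 → NEW=0, ERR=1325/16
(0,2): OLD=43067/256 → NEW=255, ERR=-22213/256
(0,3): OLD=569501/4096 → NEW=255, ERR=-474979/4096
(1,0): OLD=10743/256 → NEW=0, ERR=10743/256
(1,1): OLD=200001/2048 → NEW=0, ERR=200001/2048
(1,2): OLD=8653525/65536 → NEW=255, ERR=-8058155/65536
(1,3): OLD=85506019/1048576 → NEW=0, ERR=85506019/1048576
(2,0): OLD=1717851/32768 → NEW=0, ERR=1717851/32768
(2,1): OLD=116414745/1048576 → NEW=0, ERR=116414745/1048576
(2,2): OLD=355553149/2097152 → NEW=255, ERR=-179220611/2097152
(2,3): OLD=5617333737/33554432 → NEW=255, ERR=-2939046423/33554432
(3,0): OLD=1060308011/16777216 → NEW=0, ERR=1060308011/16777216
(3,1): OLD=35056852661/268435456 → NEW=255, ERR=-33394188619/268435456
(3,2): OLD=212099970635/4294967296 → NEW=0, ERR=212099970635/4294967296
(3,3): OLD=12293366852237/68719476736 → NEW=255, ERR=-5230099715443/68719476736
(4,0): OLD=96311224719/4294967296 → NEW=0, ERR=96311224719/4294967296
(4,1): OLD=2203970192557/34359738368 → NEW=0, ERR=2203970192557/34359738368
(4,2): OLD=158824299130253/1099511627776 → NEW=255, ERR=-121551165952627/1099511627776
(4,3): OLD=1898848383440363/17592186044416 → NEW=0, ERR=1898848383440363/17592186044416
Row 0: ..##
Row 1: ..#.
Row 2: ..##
Row 3: .#.#
Row 4: ..#.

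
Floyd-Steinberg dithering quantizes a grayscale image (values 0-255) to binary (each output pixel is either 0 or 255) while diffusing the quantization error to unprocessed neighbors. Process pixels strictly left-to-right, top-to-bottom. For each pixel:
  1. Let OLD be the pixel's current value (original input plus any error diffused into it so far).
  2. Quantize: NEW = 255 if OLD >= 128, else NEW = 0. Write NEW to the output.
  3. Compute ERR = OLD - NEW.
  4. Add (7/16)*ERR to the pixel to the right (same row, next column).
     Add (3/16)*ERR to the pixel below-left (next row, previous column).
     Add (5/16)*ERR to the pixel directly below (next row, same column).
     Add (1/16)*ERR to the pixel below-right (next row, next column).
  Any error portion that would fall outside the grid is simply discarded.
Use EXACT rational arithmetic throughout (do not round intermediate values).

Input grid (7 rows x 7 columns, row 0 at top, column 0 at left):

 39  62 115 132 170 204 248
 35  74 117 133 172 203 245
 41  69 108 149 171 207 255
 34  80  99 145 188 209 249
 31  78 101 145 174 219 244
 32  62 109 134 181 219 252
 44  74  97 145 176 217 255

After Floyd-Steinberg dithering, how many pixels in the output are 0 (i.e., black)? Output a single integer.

(0,0): OLD=39 → NEW=0, ERR=39
(0,1): OLD=1265/16 → NEW=0, ERR=1265/16
(0,2): OLD=38295/256 → NEW=255, ERR=-26985/256
(0,3): OLD=351777/4096 → NEW=0, ERR=351777/4096
(0,4): OLD=13603559/65536 → NEW=255, ERR=-3108121/65536
(0,5): OLD=192152657/1048576 → NEW=255, ERR=-75234223/1048576
(0,6): OLD=3634110007/16777216 → NEW=255, ERR=-644080073/16777216
(1,0): OLD=15875/256 → NEW=0, ERR=15875/256
(1,1): OLD=222229/2048 → NEW=0, ERR=222229/2048
(1,2): OLD=9999289/65536 → NEW=255, ERR=-6712391/65536
(1,3): OLD=26095877/262144 → NEW=0, ERR=26095877/262144
(1,4): OLD=3232068271/16777216 → NEW=255, ERR=-1046121809/16777216
(1,5): OLD=19211443935/134217728 → NEW=255, ERR=-15014076705/134217728
(1,6): OLD=385641773361/2147483648 → NEW=255, ERR=-161966556879/2147483648
(2,0): OLD=2645175/32768 → NEW=0, ERR=2645175/32768
(2,1): OLD=128867661/1048576 → NEW=0, ERR=128867661/1048576
(2,2): OLD=2603953447/16777216 → NEW=255, ERR=-1674236633/16777216
(2,3): OLD=15885584815/134217728 → NEW=0, ERR=15885584815/134217728
(2,4): OLD=202446392031/1073741824 → NEW=255, ERR=-71357773089/1073741824
(2,5): OLD=4292527620341/34359738368 → NEW=0, ERR=4292527620341/34359738368
(2,6): OLD=153434497697027/549755813888 → NEW=255, ERR=13246765155587/549755813888
(3,0): OLD=1380256327/16777216 → NEW=0, ERR=1380256327/16777216
(3,1): OLD=18888831675/134217728 → NEW=255, ERR=-15336688965/134217728
(3,2): OLD=51213204065/1073741824 → NEW=0, ERR=51213204065/1073741824
(3,3): OLD=790943097239/4294967296 → NEW=255, ERR=-304273563241/4294967296
(3,4): OLD=91841822348871/549755813888 → NEW=255, ERR=-48345910192569/549755813888
(3,5): OLD=923284697782981/4398046511104 → NEW=255, ERR=-198217162548539/4398046511104
(3,6): OLD=17213611304025691/70368744177664 → NEW=255, ERR=-730418461278629/70368744177664
(4,0): OLD=75772179273/2147483648 → NEW=0, ERR=75772179273/2147483648
(4,1): OLD=2467481764661/34359738368 → NEW=0, ERR=2467481764661/34359738368
(4,2): OLD=69763064312891/549755813888 → NEW=0, ERR=69763064312891/549755813888
(4,3): OLD=725111643919865/4398046511104 → NEW=255, ERR=-396390216411655/4398046511104
(4,4): OLD=3314682973962395/35184372088832 → NEW=0, ERR=3314682973962395/35184372088832
(4,5): OLD=268740736341640347/1125899906842624 → NEW=255, ERR=-18363739903228773/1125899906842624
(4,6): OLD=4157789986476286381/18014398509481984 → NEW=255, ERR=-435881633441619539/18014398509481984
(5,0): OLD=31056405680239/549755813888 → NEW=0, ERR=31056405680239/549755813888
(5,1): OLD=594419009572005/4398046511104 → NEW=255, ERR=-527082850759515/4398046511104
(5,2): OLD=2948901374603027/35184372088832 → NEW=0, ERR=2948901374603027/35184372088832
(5,3): OLD=47315439881061503/281474976710656 → NEW=255, ERR=-24460679180155777/281474976710656
(5,4): OLD=2949489273894790549/18014398509481984 → NEW=255, ERR=-1644182346023115371/18014398509481984
(5,5): OLD=25266774772574325061/144115188075855872 → NEW=255, ERR=-11482598186768922299/144115188075855872
(5,6): OLD=480908426969190355307/2305843009213693952 → NEW=255, ERR=-107081540380301602453/2305843009213693952
(6,0): OLD=2757232418748231/70368744177664 → NEW=0, ERR=2757232418748231/70368744177664
(6,1): OLD=82119220151519347/1125899906842624 → NEW=0, ERR=82119220151519347/1125899906842624
(6,2): OLD=2365594056460567033/18014398509481984 → NEW=255, ERR=-2228077563457338887/18014398509481984
(6,3): OLD=7473367362937192871/144115188075855872 → NEW=0, ERR=7473367362937192871/144115188075855872
(6,4): OLD=43175373127587418261/288230376151711744 → NEW=255, ERR=-30323372791099076459/288230376151711744
(6,5): OLD=4857470235315019760873/36893488147419103232 → NEW=255, ERR=-4550369242276851563287/36893488147419103232
(6,6): OLD=107166778579295007938767/590295810358705651712 → NEW=255, ERR=-43358653062174933247793/590295810358705651712
Output grid:
  Row 0: ..#.###  (3 black, running=3)
  Row 1: ..#.###  (3 black, running=6)
  Row 2: ..#.#.#  (4 black, running=10)
  Row 3: .#.####  (2 black, running=12)
  Row 4: ...#.##  (4 black, running=16)
  Row 5: .#.####  (2 black, running=18)
  Row 6: ..#.###  (3 black, running=21)

Answer: 21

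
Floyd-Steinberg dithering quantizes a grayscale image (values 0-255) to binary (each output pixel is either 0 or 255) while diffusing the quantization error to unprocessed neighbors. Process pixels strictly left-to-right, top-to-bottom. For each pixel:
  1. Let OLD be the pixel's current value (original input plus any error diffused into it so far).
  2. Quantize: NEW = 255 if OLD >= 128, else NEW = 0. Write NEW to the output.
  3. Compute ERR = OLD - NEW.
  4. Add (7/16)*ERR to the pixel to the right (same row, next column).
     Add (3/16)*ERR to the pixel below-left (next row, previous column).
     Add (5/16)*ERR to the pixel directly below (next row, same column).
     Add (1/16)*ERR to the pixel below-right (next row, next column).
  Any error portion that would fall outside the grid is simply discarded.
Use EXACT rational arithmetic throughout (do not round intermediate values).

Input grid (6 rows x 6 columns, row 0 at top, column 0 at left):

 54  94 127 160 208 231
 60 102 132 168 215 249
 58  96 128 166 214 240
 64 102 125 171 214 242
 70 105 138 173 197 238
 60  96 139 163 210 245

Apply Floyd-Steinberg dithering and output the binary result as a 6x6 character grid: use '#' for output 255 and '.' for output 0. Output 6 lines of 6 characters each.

Answer: ..#.##
.#.###
..####
.#.#.#
.#.###
..#.##

Derivation:
(0,0): OLD=54 → NEW=0, ERR=54
(0,1): OLD=941/8 → NEW=0, ERR=941/8
(0,2): OLD=22843/128 → NEW=255, ERR=-9797/128
(0,3): OLD=259101/2048 → NEW=0, ERR=259101/2048
(0,4): OLD=8629451/32768 → NEW=255, ERR=273611/32768
(0,5): OLD=123025805/524288 → NEW=255, ERR=-10667635/524288
(1,0): OLD=12663/128 → NEW=0, ERR=12663/128
(1,1): OLD=175169/1024 → NEW=255, ERR=-85951/1024
(1,2): OLD=3356501/32768 → NEW=0, ERR=3356501/32768
(1,3): OLD=32654193/131072 → NEW=255, ERR=-769167/131072
(1,4): OLD=1838229875/8388608 → NEW=255, ERR=-300865165/8388608
(1,5): OLD=30530791733/134217728 → NEW=255, ERR=-3694728907/134217728
(2,0): OLD=1198939/16384 → NEW=0, ERR=1198939/16384
(2,1): OLD=66675865/524288 → NEW=0, ERR=66675865/524288
(2,2): OLD=1755756043/8388608 → NEW=255, ERR=-383338997/8388608
(2,3): OLD=9653652595/67108864 → NEW=255, ERR=-7459107725/67108864
(2,4): OLD=319192965593/2147483648 → NEW=255, ERR=-228415364647/2147483648
(2,5): OLD=6274829860991/34359738368 → NEW=255, ERR=-2486903422849/34359738368
(3,0): OLD=928728747/8388608 → NEW=0, ERR=928728747/8388608
(3,1): OLD=12494609231/67108864 → NEW=255, ERR=-4618151089/67108864
(3,2): OLD=36357149021/536870912 → NEW=0, ERR=36357149021/536870912
(3,3): OLD=4916677320343/34359738368 → NEW=255, ERR=-3845055963497/34359738368
(3,4): OLD=30589674916023/274877906944 → NEW=0, ERR=30589674916023/274877906944
(3,5): OLD=1149741676510553/4398046511104 → NEW=255, ERR=28239816179033/4398046511104
(4,0): OLD=98456624293/1073741824 → NEW=0, ERR=98456624293/1073741824
(4,1): OLD=2460650720993/17179869184 → NEW=255, ERR=-1920215920927/17179869184
(4,2): OLD=46717905862227/549755813888 → NEW=0, ERR=46717905862227/549755813888
(4,3): OLD=1761912726891455/8796093022208 → NEW=255, ERR=-481090993771585/8796093022208
(4,4): OLD=28437100806581167/140737488355328 → NEW=255, ERR=-7450958724027473/140737488355328
(4,5): OLD=503951928734545769/2251799813685248 → NEW=255, ERR=-70257023755192471/2251799813685248
(5,0): OLD=18608556597299/274877906944 → NEW=0, ERR=18608556597299/274877906944
(5,1): OLD=988273684370531/8796093022208 → NEW=0, ERR=988273684370531/8796093022208
(5,2): OLD=13895717804066545/70368744177664 → NEW=255, ERR=-4048311961237775/70368744177664
(5,3): OLD=261486630400287467/2251799813685248 → NEW=0, ERR=261486630400287467/2251799813685248
(5,4): OLD=1058305840398893067/4503599627370496 → NEW=255, ERR=-90112064580583413/4503599627370496
(5,5): OLD=16082325170507456583/72057594037927936 → NEW=255, ERR=-2292361309164167097/72057594037927936
Row 0: ..#.##
Row 1: .#.###
Row 2: ..####
Row 3: .#.#.#
Row 4: .#.###
Row 5: ..#.##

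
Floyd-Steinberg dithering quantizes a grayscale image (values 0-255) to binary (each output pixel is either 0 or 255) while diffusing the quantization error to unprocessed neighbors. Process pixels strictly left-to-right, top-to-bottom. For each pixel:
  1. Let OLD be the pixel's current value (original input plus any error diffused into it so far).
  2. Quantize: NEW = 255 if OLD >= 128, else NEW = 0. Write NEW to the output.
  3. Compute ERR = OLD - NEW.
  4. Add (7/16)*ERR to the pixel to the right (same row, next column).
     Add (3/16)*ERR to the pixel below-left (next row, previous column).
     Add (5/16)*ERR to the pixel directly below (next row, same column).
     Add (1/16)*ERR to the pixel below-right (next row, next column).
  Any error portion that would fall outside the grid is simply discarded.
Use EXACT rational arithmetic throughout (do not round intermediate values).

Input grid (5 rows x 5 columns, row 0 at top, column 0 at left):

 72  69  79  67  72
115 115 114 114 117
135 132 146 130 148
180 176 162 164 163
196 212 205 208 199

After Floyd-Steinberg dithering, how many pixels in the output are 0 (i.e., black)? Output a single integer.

(0,0): OLD=72 → NEW=0, ERR=72
(0,1): OLD=201/2 → NEW=0, ERR=201/2
(0,2): OLD=3935/32 → NEW=0, ERR=3935/32
(0,3): OLD=61849/512 → NEW=0, ERR=61849/512
(0,4): OLD=1022767/8192 → NEW=0, ERR=1022767/8192
(1,0): OLD=5003/32 → NEW=255, ERR=-3157/32
(1,1): OLD=33485/256 → NEW=255, ERR=-31795/256
(1,2): OLD=1040561/8192 → NEW=0, ERR=1040561/8192
(1,3): OLD=7812429/32768 → NEW=255, ERR=-543411/32768
(1,4): OLD=81951495/524288 → NEW=255, ERR=-51741945/524288
(2,0): OLD=331295/4096 → NEW=0, ERR=331295/4096
(2,1): OLD=19165925/131072 → NEW=255, ERR=-14257435/131072
(2,2): OLD=266827055/2097152 → NEW=0, ERR=266827055/2097152
(2,3): OLD=5701454301/33554432 → NEW=255, ERR=-2854925859/33554432
(2,4): OLD=42358538699/536870912 → NEW=0, ERR=42358538699/536870912
(3,0): OLD=387722255/2097152 → NEW=255, ERR=-147051505/2097152
(3,1): OLD=2352864451/16777216 → NEW=255, ERR=-1925325629/16777216
(3,2): OLD=69150012401/536870912 → NEW=255, ERR=-67752070159/536870912
(3,3): OLD=112684256929/1073741824 → NEW=0, ERR=112684256929/1073741824
(3,4): OLD=3921336234997/17179869184 → NEW=255, ERR=-459530406923/17179869184
(4,0): OLD=40955312289/268435456 → NEW=255, ERR=-27495728991/268435456
(4,1): OLD=887172431233/8589934592 → NEW=0, ERR=887172431233/8589934592
(4,2): OLD=30683682311919/137438953472 → NEW=255, ERR=-4363250823441/137438953472
(4,3): OLD=470598746098433/2199023255552 → NEW=255, ERR=-90152184067327/2199023255552
(4,4): OLD=6307302654966151/35184372088832 → NEW=255, ERR=-2664712227686009/35184372088832
Output grid:
  Row 0: .....  (5 black, running=5)
  Row 1: ##.##  (1 black, running=6)
  Row 2: .#.#.  (3 black, running=9)
  Row 3: ###.#  (1 black, running=10)
  Row 4: #.###  (1 black, running=11)

Answer: 11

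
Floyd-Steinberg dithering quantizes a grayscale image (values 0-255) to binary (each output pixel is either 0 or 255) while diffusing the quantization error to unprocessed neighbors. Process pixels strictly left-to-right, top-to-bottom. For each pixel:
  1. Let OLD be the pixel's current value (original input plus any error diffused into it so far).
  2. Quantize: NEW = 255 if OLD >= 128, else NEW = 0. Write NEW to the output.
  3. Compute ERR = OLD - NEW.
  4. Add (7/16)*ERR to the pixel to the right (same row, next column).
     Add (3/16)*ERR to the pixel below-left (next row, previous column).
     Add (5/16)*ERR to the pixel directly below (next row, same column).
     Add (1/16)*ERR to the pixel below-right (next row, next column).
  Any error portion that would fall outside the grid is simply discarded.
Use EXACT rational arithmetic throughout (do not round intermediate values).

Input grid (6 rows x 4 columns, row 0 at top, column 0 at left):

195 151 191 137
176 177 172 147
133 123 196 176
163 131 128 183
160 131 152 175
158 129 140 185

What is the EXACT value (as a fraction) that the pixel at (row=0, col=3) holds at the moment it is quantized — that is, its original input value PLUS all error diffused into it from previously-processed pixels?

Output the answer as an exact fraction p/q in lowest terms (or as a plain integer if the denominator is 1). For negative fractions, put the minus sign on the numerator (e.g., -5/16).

Answer: 136067/1024

Derivation:
(0,0): OLD=195 → NEW=255, ERR=-60
(0,1): OLD=499/4 → NEW=0, ERR=499/4
(0,2): OLD=15717/64 → NEW=255, ERR=-603/64
(0,3): OLD=136067/1024 → NEW=255, ERR=-125053/1024
Target (0,3): original=137, with diffused error = 136067/1024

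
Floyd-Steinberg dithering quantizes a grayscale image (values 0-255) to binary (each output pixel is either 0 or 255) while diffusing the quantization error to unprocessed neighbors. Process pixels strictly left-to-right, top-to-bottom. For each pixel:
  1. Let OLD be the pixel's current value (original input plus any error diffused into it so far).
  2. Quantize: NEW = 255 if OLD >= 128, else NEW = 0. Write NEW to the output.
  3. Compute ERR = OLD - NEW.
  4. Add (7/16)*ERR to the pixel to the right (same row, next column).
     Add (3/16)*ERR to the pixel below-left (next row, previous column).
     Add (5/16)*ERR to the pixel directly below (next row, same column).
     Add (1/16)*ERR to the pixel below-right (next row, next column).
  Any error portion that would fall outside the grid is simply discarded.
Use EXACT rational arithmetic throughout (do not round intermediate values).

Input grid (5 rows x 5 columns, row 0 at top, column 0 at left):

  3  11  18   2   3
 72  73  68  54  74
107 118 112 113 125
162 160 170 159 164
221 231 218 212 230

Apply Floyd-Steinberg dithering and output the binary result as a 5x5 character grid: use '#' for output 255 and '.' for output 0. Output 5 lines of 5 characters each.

Answer: .....
..#..
#..#.
###.#
#####

Derivation:
(0,0): OLD=3 → NEW=0, ERR=3
(0,1): OLD=197/16 → NEW=0, ERR=197/16
(0,2): OLD=5987/256 → NEW=0, ERR=5987/256
(0,3): OLD=50101/4096 → NEW=0, ERR=50101/4096
(0,4): OLD=547315/65536 → NEW=0, ERR=547315/65536
(1,0): OLD=19263/256 → NEW=0, ERR=19263/256
(1,1): OLD=234169/2048 → NEW=0, ERR=234169/2048
(1,2): OLD=8414509/65536 → NEW=255, ERR=-8297171/65536
(1,3): OLD=1431401/262144 → NEW=0, ERR=1431401/262144
(1,4): OLD=334551067/4194304 → NEW=0, ERR=334551067/4194304
(2,0): OLD=4979203/32768 → NEW=255, ERR=-3376637/32768
(2,1): OLD=93965905/1048576 → NEW=0, ERR=93965905/1048576
(2,2): OLD=2010107187/16777216 → NEW=0, ERR=2010107187/16777216
(2,3): OLD=46752542185/268435456 → NEW=255, ERR=-21698499095/268435456
(2,4): OLD=493503514399/4294967296 → NEW=0, ERR=493503514399/4294967296
(3,0): OLD=2459544787/16777216 → NEW=255, ERR=-1818645293/16777216
(3,1): OLD=21018955863/134217728 → NEW=255, ERR=-13206564777/134217728
(3,2): OLD=665020882797/4294967296 → NEW=255, ERR=-430195777683/4294967296
(3,3): OLD=1021780551589/8589934592 → NEW=0, ERR=1021780551589/8589934592
(3,4): OLD=33933135403481/137438953472 → NEW=255, ERR=-1113797731879/137438953472
(4,0): OLD=362228380157/2147483648 → NEW=255, ERR=-185379950083/2147483648
(4,1): OLD=9409668932477/68719476736 → NEW=255, ERR=-8113797635203/68719476736
(4,2): OLD=166242261266419/1099511627776 → NEW=255, ERR=-114133203816461/1099511627776
(4,3): OLD=3447689303065981/17592186044416 → NEW=255, ERR=-1038318138260099/17592186044416
(4,4): OLD=58850793696881899/281474976710656 → NEW=255, ERR=-12925325364335381/281474976710656
Row 0: .....
Row 1: ..#..
Row 2: #..#.
Row 3: ###.#
Row 4: #####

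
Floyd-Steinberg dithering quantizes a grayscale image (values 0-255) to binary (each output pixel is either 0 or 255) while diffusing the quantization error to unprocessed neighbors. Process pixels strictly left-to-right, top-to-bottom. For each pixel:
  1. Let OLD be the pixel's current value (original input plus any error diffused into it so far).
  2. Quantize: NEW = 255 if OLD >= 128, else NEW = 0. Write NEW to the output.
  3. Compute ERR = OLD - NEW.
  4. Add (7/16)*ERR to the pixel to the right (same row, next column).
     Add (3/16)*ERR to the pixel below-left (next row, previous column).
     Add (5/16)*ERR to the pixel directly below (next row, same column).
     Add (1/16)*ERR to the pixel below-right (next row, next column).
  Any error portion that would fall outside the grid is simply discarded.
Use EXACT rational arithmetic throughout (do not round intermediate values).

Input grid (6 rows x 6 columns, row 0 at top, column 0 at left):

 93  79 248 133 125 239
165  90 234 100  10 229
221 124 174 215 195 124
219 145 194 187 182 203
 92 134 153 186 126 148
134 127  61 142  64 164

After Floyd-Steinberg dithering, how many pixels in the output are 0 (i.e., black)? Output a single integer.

(0,0): OLD=93 → NEW=0, ERR=93
(0,1): OLD=1915/16 → NEW=0, ERR=1915/16
(0,2): OLD=76893/256 → NEW=255, ERR=11613/256
(0,3): OLD=626059/4096 → NEW=255, ERR=-418421/4096
(0,4): OLD=5263053/65536 → NEW=0, ERR=5263053/65536
(0,5): OLD=287451035/1048576 → NEW=255, ERR=20064155/1048576
(1,0): OLD=55425/256 → NEW=255, ERR=-9855/256
(1,1): OLD=255751/2048 → NEW=0, ERR=255751/2048
(1,2): OLD=19079955/65536 → NEW=255, ERR=2368275/65536
(1,3): OLD=26680983/262144 → NEW=0, ERR=26680983/262144
(1,4): OLD=1288960613/16777216 → NEW=0, ERR=1288960613/16777216
(1,5): OLD=73446917683/268435456 → NEW=255, ERR=4995876403/268435456
(2,0): OLD=7614781/32768 → NEW=255, ERR=-741059/32768
(2,1): OLD=165150703/1048576 → NEW=255, ERR=-102236177/1048576
(2,2): OLD=2844160653/16777216 → NEW=255, ERR=-1434029427/16777216
(2,3): OLD=30343245925/134217728 → NEW=255, ERR=-3882274715/134217728
(2,4): OLD=928592581551/4294967296 → NEW=255, ERR=-166624078929/4294967296
(2,5): OLD=8084490591929/68719476736 → NEW=0, ERR=8084490591929/68719476736
(3,0): OLD=3248932333/16777216 → NEW=255, ERR=-1029257747/16777216
(3,1): OLD=9428966121/134217728 → NEW=0, ERR=9428966121/134217728
(3,2): OLD=200260179339/1073741824 → NEW=255, ERR=-73543985781/1073741824
(3,3): OLD=9303162823265/68719476736 → NEW=255, ERR=-8220303744415/68719476736
(3,4): OLD=75752405425857/549755813888 → NEW=255, ERR=-64435327115583/549755813888
(3,5): OLD=1636611335273391/8796093022208 → NEW=255, ERR=-606392385389649/8796093022208
(4,0): OLD=184685084099/2147483648 → NEW=0, ERR=184685084099/2147483648
(4,1): OLD=6078308913383/34359738368 → NEW=255, ERR=-2683424370457/34359738368
(4,2): OLD=87289981834117/1099511627776 → NEW=0, ERR=87289981834117/1099511627776
(4,3): OLD=2763631173413753/17592186044416 → NEW=255, ERR=-1722376267912327/17592186044416
(4,4): OLD=7356808780754953/281474976710656 → NEW=0, ERR=7356808780754953/281474976710656
(4,5): OLD=588016737170595743/4503599627370496 → NEW=255, ERR=-560401167808880737/4503599627370496
(5,0): OLD=80391812677541/549755813888 → NEW=255, ERR=-59795919863899/549755813888
(5,1): OLD=1324145558834165/17592186044416 → NEW=0, ERR=1324145558834165/17592186044416
(5,2): OLD=13440574478253783/140737488355328 → NEW=0, ERR=13440574478253783/140737488355328
(5,3): OLD=734305750040976045/4503599627370496 → NEW=255, ERR=-414112154938500435/4503599627370496
(5,4): OLD=22414226038260397/9007199254740992 → NEW=0, ERR=22414226038260397/9007199254740992
(5,5): OLD=18423196629603536913/144115188075855872 → NEW=0, ERR=18423196629603536913/144115188075855872
Output grid:
  Row 0: ..##.#  (3 black, running=3)
  Row 1: #.#..#  (3 black, running=6)
  Row 2: #####.  (1 black, running=7)
  Row 3: #.####  (1 black, running=8)
  Row 4: .#.#.#  (3 black, running=11)
  Row 5: #..#..  (4 black, running=15)

Answer: 15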